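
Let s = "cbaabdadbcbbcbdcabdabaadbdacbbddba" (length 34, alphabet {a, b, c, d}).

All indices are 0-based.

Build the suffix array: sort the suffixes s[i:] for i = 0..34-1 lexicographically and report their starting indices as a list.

sorted suffixes:
  #0 SA[0]=33  'a'
  #1 SA[1]=2  'aabdadbcbbcbdcabdabaadbdacbbddba'
  #2 SA[2]=21  'aadbdacbbddba'
  #3 SA[3]=19  'abaadbdacbbddba'
  #4 SA[4]=16  'abdabaadbdacbbddba'
  #5 SA[5]=3  'abdadbcbbcbdcabdabaadbdacbbddba'
  #6 SA[6]=26  'acbbddba'
  #7 SA[7]=6  'adbcbbcbdcabdabaadbdacbbddba'
  #8 SA[8]=22  'adbdacbbddba'
  #9 SA[9]=32  'ba'
  #10 SA[10]=1  'baabdadbcbbcbdcabdabaadbdacbbddba'
  #11 SA[11]=20  'baadbdacbbddba'
  #12 SA[12]=10  'bbcbdcabdabaadbdacbbddba'
  #13 SA[13]=28  'bbddba'
  #14 SA[14]=8  'bcbbcbdcabdabaadbdacbbddba'
  #15 SA[15]=11  'bcbdcabdabaadbdacbbddba'
  #16 SA[16]=17  'bdabaadbdacbbddba'
  #17 SA[17]=24  'bdacbbddba'
  #18 SA[18]=4  'bdadbcbbcbdcabdabaadbdacbbddba'
  #19 SA[19]=13  'bdcabdabaadbdacbbddba'
  #20 SA[20]=29  'bddba'
  #21 SA[21]=15  'cabdabaadbdacbbddba'
  #22 SA[22]=0  'cbaabdadbcbbcbdcabdabaadbdacbbddba'
  #23 SA[23]=9  'cbbcbdcabdabaadbdacbbddba'
  #24 SA[24]=27  'cbbddba'
  #25 SA[25]=12  'cbdcabdabaadbdacbbddba'
  #26 SA[26]=18  'dabaadbdacbbddba'
  #27 SA[27]=25  'dacbbddba'
  #28 SA[28]=5  'dadbcbbcbdcabdabaadbdacbbddba'
  #29 SA[29]=31  'dba'
  #30 SA[30]=7  'dbcbbcbdcabdabaadbdacbbddba'
  #31 SA[31]=23  'dbdacbbddba'
  #32 SA[32]=14  'dcabdabaadbdacbbddba'
  #33 SA[33]=30  'ddba'

[33, 2, 21, 19, 16, 3, 26, 6, 22, 32, 1, 20, 10, 28, 8, 11, 17, 24, 4, 13, 29, 15, 0, 9, 27, 12, 18, 25, 5, 31, 7, 23, 14, 30]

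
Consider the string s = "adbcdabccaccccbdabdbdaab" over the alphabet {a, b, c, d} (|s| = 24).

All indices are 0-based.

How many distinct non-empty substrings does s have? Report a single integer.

266

rank | idx | suffix
   0 |  21 | aab
   1 |  22 | ab
   2 |   5 | abccaccccbdabdbdaab
   3 |  16 | abdbdaab
   4 |   9 | accccbdabdbdaab
   5 |   0 | adbcdabccaccccbdabdbdaab
   6 |  23 | b
   7 |   6 | bccaccccbdabdbdaab
   8 |   2 | bcdabccaccccbdabdbdaab
   9 |  19 | bdaab
  10 |  14 | bdabdbdaab
  11 |  17 | bdbdaab
  12 |   8 | caccccbdabdbdaab
  13 |  13 | cbdabdbdaab
  14 |   7 | ccaccccbdabdbdaab
  15 |  12 | ccbdabdbdaab
  16 |  11 | cccbdabdbdaab
  17 |  10 | ccccbdabdbdaab
  18 |   3 | cdabccaccccbdabdbdaab
  19 |  20 | daab
  20 |   4 | dabccaccccbdabdbdaab
  21 |  15 | dabdbdaab
  22 |   1 | dbcdabccaccccbdabdbdaab
  23 |  18 | dbdaab

SA = [21, 22, 5, 16, 9, 0, 23, 6, 2, 19, 14, 17, 8, 13, 7, 12, 11, 10, 3, 20, 4, 15, 1, 18]
rank  pair      lcp
   1  s[21:],s[22:]  1  'a'
   2  s[22:],s[5:]  2  'ab'
   3  s[5:],s[16:]  2  'ab'
   4  s[16:],s[9:]  1  'a'
   5  s[9:],s[0:]  1  'a'
   6  s[0:],s[23:]  0  ''
   7  s[23:],s[6:]  1  'b'
   8  s[6:],s[2:]  2  'bc'
   9  s[2:],s[19:]  1  'b'
  10  s[19:],s[14:]  3  'bda'
  11  s[14:],s[17:]  2  'bd'
  12  s[17:],s[8:]  0  ''
  13  s[8:],s[13:]  1  'c'
  14  s[13:],s[7:]  1  'c'
  15  s[7:],s[12:]  2  'cc'
  16  s[12:],s[11:]  2  'cc'
  17  s[11:],s[10:]  3  'ccc'
  18  s[10:],s[3:]  1  'c'
  19  s[3:],s[20:]  0  ''
  20  s[20:],s[4:]  2  'da'
  21  s[4:],s[15:]  3  'dab'
  22  s[15:],s[1:]  1  'd'
  23  s[1:],s[18:]  2  'db'

n(n+1)/2 = 24·25/2 = 300
Σ LCP = 0 + 1 + 2 + 2 + 1 + 1 + 0 + 1 + 2 + 1 + 3 + 2 + 0 + 1 + 1 + 2 + 2 + 3 + 1 + 0 + 2 + 3 + 1 + 2 = 34
distinct = 300 − 34 = 266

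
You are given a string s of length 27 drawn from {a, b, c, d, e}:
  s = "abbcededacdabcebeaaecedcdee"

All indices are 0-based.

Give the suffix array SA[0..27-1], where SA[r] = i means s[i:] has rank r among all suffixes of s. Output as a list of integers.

sorted suffixes:
  #0 SA[0]=17  'aaecedcdee'
  #1 SA[1]=0  'abbcededacdabcebeaaecedcdee'
  #2 SA[2]=11  'abcebeaaecedcdee'
  #3 SA[3]=8  'acdabcebeaaecedcdee'
  #4 SA[4]=18  'aecedcdee'
  #5 SA[5]=1  'bbcededacdabcebeaaecedcdee'
  #6 SA[6]=12  'bcebeaaecedcdee'
  #7 SA[7]=2  'bcededacdabcebeaaecedcdee'
  #8 SA[8]=15  'beaaecedcdee'
  #9 SA[9]=9  'cdabcebeaaecedcdee'
  #10 SA[10]=23  'cdee'
  #11 SA[11]=13  'cebeaaecedcdee'
  #12 SA[12]=20  'cedcdee'
  #13 SA[13]=3  'cededacdabcebeaaecedcdee'
  #14 SA[14]=10  'dabcebeaaecedcdee'
  #15 SA[15]=7  'dacdabcebeaaecedcdee'
  #16 SA[16]=22  'dcdee'
  #17 SA[17]=5  'dedacdabcebeaaecedcdee'
  #18 SA[18]=24  'dee'
  #19 SA[19]=26  'e'
  #20 SA[20]=16  'eaaecedcdee'
  #21 SA[21]=14  'ebeaaecedcdee'
  #22 SA[22]=19  'ecedcdee'
  #23 SA[23]=6  'edacdabcebeaaecedcdee'
  #24 SA[24]=21  'edcdee'
  #25 SA[25]=4  'ededacdabcebeaaecedcdee'
  #26 SA[26]=25  'ee'

[17, 0, 11, 8, 18, 1, 12, 2, 15, 9, 23, 13, 20, 3, 10, 7, 22, 5, 24, 26, 16, 14, 19, 6, 21, 4, 25]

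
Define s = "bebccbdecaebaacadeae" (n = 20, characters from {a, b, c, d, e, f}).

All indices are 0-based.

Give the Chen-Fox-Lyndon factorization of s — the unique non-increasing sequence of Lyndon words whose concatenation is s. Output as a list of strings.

emit factor 1: 'be' (i=0, period=2)
emit factor 2: 'bccbdec' (i=2, period=7)
emit factor 3: 'aeb' (i=9, period=3)
emit factor 4: 'aacadeae' (i=12, period=8)

["be", "bccbdec", "aeb", "aacadeae"]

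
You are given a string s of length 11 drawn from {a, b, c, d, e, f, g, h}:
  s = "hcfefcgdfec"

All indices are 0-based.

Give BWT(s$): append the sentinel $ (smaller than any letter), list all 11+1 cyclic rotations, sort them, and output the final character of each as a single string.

rank  rotation      last
    0  $hcfefcgdfec  c
    1  c$hcfefcgdfe  e
    2  cfefcgdfec$h  h
    3  cgdfec$hcfef  f
    4  dfec$hcfefcg  g
    5  ec$hcfefcgdf  f
    6  efcgdfec$hcf  f
    7  fcgdfec$hcfe  e
    8  fec$hcfefcgd  d
    9  fefcgdfec$hc  c
   10  gdfec$hcfefc  c
   11  hcfefcgdfec$  $

cehfgffedcc$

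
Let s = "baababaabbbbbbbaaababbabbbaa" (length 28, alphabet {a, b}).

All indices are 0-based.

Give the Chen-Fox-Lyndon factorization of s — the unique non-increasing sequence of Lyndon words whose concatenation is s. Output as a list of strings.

["b", "aababaabbbbbbb", "aaababbabbb", "a", "a"]

emit factor 1: 'b' (i=0, period=1)
emit factor 2: 'aababaabbbbbbb' (i=1, period=14)
emit factor 3: 'aaababbabbb' (i=15, period=11)
emit factor 4: 'a' (i=26, period=1)
emit factor 5: 'a' (i=27, period=1)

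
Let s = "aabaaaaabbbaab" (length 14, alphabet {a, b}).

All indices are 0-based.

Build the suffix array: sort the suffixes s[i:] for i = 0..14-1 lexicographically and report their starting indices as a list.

[3, 4, 5, 11, 0, 6, 12, 1, 7, 13, 2, 10, 9, 8]

rank | idx | suffix
   0 |   3 | aaaaabbbaab
   1 |   4 | aaaabbbaab
   2 |   5 | aaabbbaab
   3 |  11 | aab
   4 |   0 | aabaaaaabbbaab
   5 |   6 | aabbbaab
   6 |  12 | ab
   7 |   1 | abaaaaabbbaab
   8 |   7 | abbbaab
   9 |  13 | b
  10 |   2 | baaaaabbbaab
  11 |  10 | baab
  12 |   9 | bbaab
  13 |   8 | bbbaab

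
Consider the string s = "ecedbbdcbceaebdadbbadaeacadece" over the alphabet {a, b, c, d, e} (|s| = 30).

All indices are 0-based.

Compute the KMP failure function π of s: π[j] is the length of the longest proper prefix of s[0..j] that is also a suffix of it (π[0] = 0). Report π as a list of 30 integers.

π[0] = 0
j=1 s[j]='c': π[1]=0 (border '')
j=2 s[j]='e': π[2]=1 (border 'e')
j=3 s[j]='d': k: 1→0; π[3]=0 (border '')
j=4 s[j]='b': π[4]=0 (border '')
j=5 s[j]='b': π[5]=0 (border '')
j=6 s[j]='d': π[6]=0 (border '')
j=7 s[j]='c': π[7]=0 (border '')
j=8 s[j]='b': π[8]=0 (border '')
j=9 s[j]='c': π[9]=0 (border '')
j=10 s[j]='e': π[10]=1 (border 'e')
j=11 s[j]='a': k: 1→0; π[11]=0 (border '')
j=12 s[j]='e': π[12]=1 (border 'e')
j=13 s[j]='b': k: 1→0; π[13]=0 (border '')
j=14 s[j]='d': π[14]=0 (border '')
j=15 s[j]='a': π[15]=0 (border '')
j=16 s[j]='d': π[16]=0 (border '')
j=17 s[j]='b': π[17]=0 (border '')
j=18 s[j]='b': π[18]=0 (border '')
j=19 s[j]='a': π[19]=0 (border '')
j=20 s[j]='d': π[20]=0 (border '')
j=21 s[j]='a': π[21]=0 (border '')
j=22 s[j]='e': π[22]=1 (border 'e')
j=23 s[j]='a': k: 1→0; π[23]=0 (border '')
j=24 s[j]='c': π[24]=0 (border '')
j=25 s[j]='a': π[25]=0 (border '')
j=26 s[j]='d': π[26]=0 (border '')
j=27 s[j]='e': π[27]=1 (border 'e')
j=28 s[j]='c': π[28]=2 (border 'ec')
j=29 s[j]='e': π[29]=3 (border 'ece')

[0, 0, 1, 0, 0, 0, 0, 0, 0, 0, 1, 0, 1, 0, 0, 0, 0, 0, 0, 0, 0, 0, 1, 0, 0, 0, 0, 1, 2, 3]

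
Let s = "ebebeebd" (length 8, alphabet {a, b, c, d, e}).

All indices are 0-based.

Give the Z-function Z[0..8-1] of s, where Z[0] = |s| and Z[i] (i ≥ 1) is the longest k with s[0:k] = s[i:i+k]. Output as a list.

[8, 0, 3, 0, 1, 2, 0, 0]

Z[0]=8
i=1: i≥r, start 0; Z[1]=0
i=2: i≥r, start 0; Z[2]=3 grow→box=[2,5)
i=3: min(r-i=2, Z[1]=0)=0; Z[3]=0
i=4: min(r-i=1, Z[2]=3)=1; Z[4]=1
i=5: i≥r, start 0; Z[5]=2 grow→box=[5,7)
i=6: min(r-i=1, Z[1]=0)=0; Z[6]=0
i=7: i≥r, start 0; Z[7]=0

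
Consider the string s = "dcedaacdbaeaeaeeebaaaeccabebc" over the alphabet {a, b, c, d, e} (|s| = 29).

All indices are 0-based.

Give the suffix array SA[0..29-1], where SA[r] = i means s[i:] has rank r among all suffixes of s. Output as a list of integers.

sorted suffixes:
  #0 SA[0]=18  'aaaeccabebc'
  #1 SA[1]=4  'aacdbaeaeaeeebaaaeccabebc'
  #2 SA[2]=19  'aaeccabebc'
  #3 SA[3]=24  'abebc'
  #4 SA[4]=5  'acdbaeaeaeeebaaaeccabebc'
  #5 SA[5]=9  'aeaeaeeebaaaeccabebc'
  #6 SA[6]=11  'aeaeeebaaaeccabebc'
  #7 SA[7]=20  'aeccabebc'
  #8 SA[8]=13  'aeeebaaaeccabebc'
  #9 SA[9]=17  'baaaeccabebc'
  #10 SA[10]=8  'baeaeaeeebaaaeccabebc'
  #11 SA[11]=27  'bc'
  #12 SA[12]=25  'bebc'
  #13 SA[13]=28  'c'
  #14 SA[14]=23  'cabebc'
  #15 SA[15]=22  'ccabebc'
  #16 SA[16]=6  'cdbaeaeaeeebaaaeccabebc'
  #17 SA[17]=1  'cedaacdbaeaeaeeebaaaeccabebc'
  #18 SA[18]=3  'daacdbaeaeaeeebaaaeccabebc'
  #19 SA[19]=7  'dbaeaeaeeebaaaeccabebc'
  #20 SA[20]=0  'dcedaacdbaeaeaeeebaaaeccabebc'
  #21 SA[21]=10  'eaeaeeebaaaeccabebc'
  #22 SA[22]=12  'eaeeebaaaeccabebc'
  #23 SA[23]=16  'ebaaaeccabebc'
  #24 SA[24]=26  'ebc'
  #25 SA[25]=21  'eccabebc'
  #26 SA[26]=2  'edaacdbaeaeaeeebaaaeccabebc'
  #27 SA[27]=15  'eebaaaeccabebc'
  #28 SA[28]=14  'eeebaaaeccabebc'

[18, 4, 19, 24, 5, 9, 11, 20, 13, 17, 8, 27, 25, 28, 23, 22, 6, 1, 3, 7, 0, 10, 12, 16, 26, 21, 2, 15, 14]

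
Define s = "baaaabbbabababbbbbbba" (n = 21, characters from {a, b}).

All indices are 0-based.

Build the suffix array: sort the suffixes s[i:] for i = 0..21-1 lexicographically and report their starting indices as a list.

[20, 1, 2, 3, 8, 10, 4, 12, 19, 0, 7, 9, 11, 18, 6, 17, 5, 16, 15, 14, 13]

rank | idx | suffix
   0 |  20 | a
   1 |   1 | aaaabbbabababbbbbbba
   2 |   2 | aaabbbabababbbbbbba
   3 |   3 | aabbbabababbbbbbba
   4 |   8 | abababbbbbbba
   5 |  10 | ababbbbbbba
   6 |   4 | abbbabababbbbbbba
   7 |  12 | abbbbbbba
   8 |  19 | ba
   9 |   0 | baaaabbbabababbbbbbba
  10 |   7 | babababbbbbbba
  11 |   9 | bababbbbbbba
  12 |  11 | babbbbbbba
  13 |  18 | bba
  14 |   6 | bbabababbbbbbba
  15 |  17 | bbba
  16 |   5 | bbbabababbbbbbba
  17 |  16 | bbbba
  18 |  15 | bbbbba
  19 |  14 | bbbbbba
  20 |  13 | bbbbbbba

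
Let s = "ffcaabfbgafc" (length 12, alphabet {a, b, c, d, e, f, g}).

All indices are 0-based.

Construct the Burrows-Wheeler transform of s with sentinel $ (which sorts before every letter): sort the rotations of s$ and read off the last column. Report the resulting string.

ccagafffbaf$b

rank  rotation       last
    0  $ffcaabfbgafc  c
    1  aabfbgafc$ffc  c
    2  abfbgafc$ffca  a
    3  afc$ffcaabfbg  g
    4  bfbgafc$ffcaa  a
    5  bgafc$ffcaabf  f
    6  c$ffcaabfbgaf  f
    7  caabfbgafc$ff  f
    8  fbgafc$ffcaab  b
    9  fc$ffcaabfbga  a
   10  fcaabfbgafc$f  f
   11  ffcaabfbgafc$  $
   12  gafc$ffcaabfb  b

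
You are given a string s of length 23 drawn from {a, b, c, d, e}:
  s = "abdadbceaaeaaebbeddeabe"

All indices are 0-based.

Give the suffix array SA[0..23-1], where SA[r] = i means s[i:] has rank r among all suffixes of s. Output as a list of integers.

rank→(start, suffix):
  0 → (8, 'aaeaaebbeddeabe')
  1 → (11, 'aaebbeddeabe')
  2 → (0, 'abdadbceaaeaaebbeddeabe')
  3 → (20, 'abe')
  4 → (3, 'adbceaaeaaebbeddeabe')
  5 → (9, 'aeaaebbeddeabe')
  6 → (12, 'aebbeddeabe')
  7 → (14, 'bbeddeabe')
  8 → (5, 'bceaaeaaebbeddeabe')
  9 → (1, 'bdadbceaaeaaebbeddeabe')
  10 → (21, 'be')
  11 → (15, 'beddeabe')
  12 → (6, 'ceaaeaaebbeddeabe')
  13 → (2, 'dadbceaaeaaebbeddeabe')
  14 → (4, 'dbceaaeaaebbeddeabe')
  15 → (17, 'ddeabe')
  16 → (18, 'deabe')
  17 → (22, 'e')
  18 → (7, 'eaaeaaebbeddeabe')
  19 → (10, 'eaaebbeddeabe')
  20 → (19, 'eabe')
  21 → (13, 'ebbeddeabe')
  22 → (16, 'eddeabe')

[8, 11, 0, 20, 3, 9, 12, 14, 5, 1, 21, 15, 6, 2, 4, 17, 18, 22, 7, 10, 19, 13, 16]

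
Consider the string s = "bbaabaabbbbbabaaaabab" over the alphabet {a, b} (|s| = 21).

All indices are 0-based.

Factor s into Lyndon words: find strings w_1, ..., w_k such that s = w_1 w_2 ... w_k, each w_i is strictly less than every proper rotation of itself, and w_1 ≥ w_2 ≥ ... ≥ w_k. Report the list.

["b", "b", "aabaabbbbbab", "aaaabab"]

emit factor 1: 'b' (i=0, period=1)
emit factor 2: 'b' (i=1, period=1)
emit factor 3: 'aabaabbbbbab' (i=2, period=12)
emit factor 4: 'aaaabab' (i=14, period=7)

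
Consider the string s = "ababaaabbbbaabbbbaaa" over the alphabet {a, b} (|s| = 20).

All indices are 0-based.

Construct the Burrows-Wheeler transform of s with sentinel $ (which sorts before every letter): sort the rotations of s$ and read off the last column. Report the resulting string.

aaabbbab$aabababbbbaa

rank  rotation               last
    0  $ababaaabbbbaabbbbaaa  a
    1  a$ababaaabbbbaabbbbaa  a
    2  aa$ababaaabbbbaabbbba  a
    3  aaa$ababaaabbbbaabbbb  b
    4  aaabbbbaabbbbaaa$abab  b
    5  aabbbbaaa$ababaaabbbb  b
    6  aabbbbaabbbbaaa$ababa  a
    7  abaaabbbbaabbbbaaa$ab  b
    8  ababaaabbbbaabbbbaaa$  $
    9  abbbbaaa$ababaaabbbba  a
   10  abbbbaabbbbaaa$ababaa  a
   11  baaa$ababaaabbbbaabbb  b
   12  baaabbbbaabbbbaaa$aba  a
   13  baabbbbaaa$ababaaabbb  b
   14  babaaabbbbaabbbbaaa$a  a
   15  bbaaa$ababaaabbbbaabb  b
   16  bbaabbbbaaa$ababaaabb  b
   17  bbbaaa$ababaaabbbbaab  b
   18  bbbaabbbbaaa$ababaaab  b
   19  bbbbaaa$ababaaabbbbaa  a
   20  bbbbaabbbbaaa$ababaaa  a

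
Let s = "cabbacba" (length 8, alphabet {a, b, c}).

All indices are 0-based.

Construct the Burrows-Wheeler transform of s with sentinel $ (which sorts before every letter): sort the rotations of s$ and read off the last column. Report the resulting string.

rank  rotation   last
    0  $cabbacba  a
    1  a$cabbacb  b
    2  abbacba$c  c
    3  acba$cabb  b
    4  ba$cabbac  c
    5  bacba$cab  b
    6  bbacba$ca  a
    7  cabbacba$  $
    8  cba$cabba  a

abcbcba$a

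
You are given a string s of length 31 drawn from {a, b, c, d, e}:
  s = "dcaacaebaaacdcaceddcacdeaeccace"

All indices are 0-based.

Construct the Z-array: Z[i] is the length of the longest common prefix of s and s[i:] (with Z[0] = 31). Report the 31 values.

Z[0]=31
i=1: outside box; Z[1]=0
i=2: outside box; Z[2]=0
i=3: outside box; Z[3]=0
i=4: outside box; Z[4]=0
i=5: outside box; Z[5]=0
i=6: outside box; Z[6]=0
i=7: outside box; Z[7]=0
i=8: outside box; Z[8]=0
i=9: outside box; Z[9]=0
i=10: outside box; Z[10]=0
i=11: outside box; Z[11]=0
i=12: outside box; Z[12]=3 grow→box=[12,15)
i=13: min(r-i=2, Z[1]=0)=0; Z[13]=0
i=14: min(r-i=1, Z[2]=0)=0; Z[14]=0
i=15: outside box; Z[15]=0
i=16: outside box; Z[16]=0
i=17: outside box; Z[17]=1 grow→box=[17,18)
i=18: outside box; Z[18]=3 grow→box=[18,21)
i=19: min(r-i=2, Z[1]=0)=0; Z[19]=0
i=20: min(r-i=1, Z[2]=0)=0; Z[20]=0
i=21: outside box; Z[21]=0
i=22: outside box; Z[22]=1 grow→box=[22,23)
i=23: outside box; Z[23]=0
i=24: outside box; Z[24]=0
i=25: outside box; Z[25]=0
i=26: outside box; Z[26]=0
i=27: outside box; Z[27]=0
i=28: outside box; Z[28]=0
i=29: outside box; Z[29]=0
i=30: outside box; Z[30]=0

[31, 0, 0, 0, 0, 0, 0, 0, 0, 0, 0, 0, 3, 0, 0, 0, 0, 1, 3, 0, 0, 0, 1, 0, 0, 0, 0, 0, 0, 0, 0]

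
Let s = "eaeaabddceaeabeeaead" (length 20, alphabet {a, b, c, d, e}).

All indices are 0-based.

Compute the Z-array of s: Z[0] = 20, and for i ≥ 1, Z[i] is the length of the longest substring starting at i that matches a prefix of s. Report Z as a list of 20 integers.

Z[0]=20
i=1: i≥r, start 0; Z[1]=0
i=2: i≥r, start 0; Z[2]=2 extend→box=[2,4)
i=3: min(r-i=1, Z[1]=0)=0; Z[3]=0
i=4: i≥r, start 0; Z[4]=0
i=5: i≥r, start 0; Z[5]=0
i=6: i≥r, start 0; Z[6]=0
i=7: i≥r, start 0; Z[7]=0
i=8: i≥r, start 0; Z[8]=0
i=9: i≥r, start 0; Z[9]=4 extend→box=[9,13)
i=10: min(r-i=3, Z[1]=0)=0; Z[10]=0
i=11: min(r-i=2, Z[2]=2)=2; Z[11]=2
i=12: min(r-i=1, Z[3]=0)=0; Z[12]=0
i=13: i≥r, start 0; Z[13]=0
i=14: i≥r, start 0; Z[14]=1 extend→box=[14,15)
i=15: i≥r, start 0; Z[15]=4 extend→box=[15,19)
i=16: min(r-i=3, Z[1]=0)=0; Z[16]=0
i=17: min(r-i=2, Z[2]=2)=2; Z[17]=2
i=18: min(r-i=1, Z[3]=0)=0; Z[18]=0
i=19: i≥r, start 0; Z[19]=0

[20, 0, 2, 0, 0, 0, 0, 0, 0, 4, 0, 2, 0, 0, 1, 4, 0, 2, 0, 0]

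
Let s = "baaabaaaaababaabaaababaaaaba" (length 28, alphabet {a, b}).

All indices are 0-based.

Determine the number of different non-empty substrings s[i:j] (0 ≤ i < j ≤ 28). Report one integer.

296

rank→(start, suffix):
  0 → (27, 'a')
  1 → (5, 'aaaaababaabaaababaaaaba')
  2 → (22, 'aaaaba')
  3 → (6, 'aaaababaabaaababaaaaba')
  4 → (23, 'aaaba')
  5 → (1, 'aaabaaaaababaabaaababaaaaba')
  6 → (16, 'aaababaaaaba')
  7 → (7, 'aaababaabaaababaaaaba')
  8 → (24, 'aaba')
  9 → (2, 'aabaaaaababaabaaababaaaaba')
  10 → (13, 'aabaaababaaaaba')
  11 → (17, 'aababaaaaba')
  12 → (8, 'aababaabaaababaaaaba')
  13 → (25, 'aba')
  14 → (3, 'abaaaaababaabaaababaaaaba')
  15 → (20, 'abaaaaba')
  16 → (14, 'abaaababaaaaba')
  17 → (11, 'abaabaaababaaaaba')
  18 → (18, 'ababaaaaba')
  19 → (9, 'ababaabaaababaaaaba')
  20 → (26, 'ba')
  21 → (4, 'baaaaababaabaaababaaaaba')
  22 → (21, 'baaaaba')
  23 → (0, 'baaabaaaaababaabaaababaaaaba')
  24 → (15, 'baaababaaaaba')
  25 → (12, 'baabaaababaaaaba')
  26 → (19, 'babaaaaba')
  27 → (10, 'babaabaaababaaaaba')

SA = [27, 5, 22, 6, 23, 1, 16, 7, 24, 2, 13, 17, 8, 25, 3, 20, 14, 11, 18, 9, 26, 4, 21, 0, 15, 12, 19, 10]
rank  pair      lcp
   1  s[27:],s[5:]  1  'a'
   2  s[5:],s[22:]  4  'aaaa'
   3  s[22:],s[6:]  6  'aaaaba'
   4  s[6:],s[23:]  3  'aaa'
   5  s[23:],s[1:]  5  'aaaba'
   6  s[1:],s[16:]  5  'aaaba'
   7  s[16:],s[7:]  8  'aaababaa'
   8  s[7:],s[24:]  2  'aa'
   9  s[24:],s[2:]  4  'aaba'
  10  s[2:],s[13:]  6  'aabaaa'
  11  s[13:],s[17:]  4  'aaba'
  12  s[17:],s[8:]  7  'aababaa'
  13  s[8:],s[25:]  1  'a'
  14  s[25:],s[3:]  3  'aba'
  15  s[3:],s[20:]  6  'abaaaa'
  16  s[20:],s[14:]  5  'abaaa'
  17  s[14:],s[11:]  4  'abaa'
  18  s[11:],s[18:]  3  'aba'
  19  s[18:],s[9:]  6  'ababaa'
  20  s[9:],s[26:]  0  ''
  21  s[26:],s[4:]  2  'ba'
  22  s[4:],s[21:]  5  'baaaa'
  23  s[21:],s[0:]  4  'baaa'
  24  s[0:],s[15:]  6  'baaaba'
  25  s[15:],s[12:]  3  'baa'
  26  s[12:],s[19:]  2  'ba'
  27  s[19:],s[10:]  5  'babaa'

n(n+1)/2 = 28·29/2 = 406
Σ LCP = 0 + 1 + 4 + 6 + 3 + 5 + 5 + 8 + 2 + 4 + 6 + 4 + 7 + 1 + 3 + 6 + 5 + 4 + 3 + 6 + 0 + 2 + 5 + 4 + 6 + 3 + 2 + 5 = 110
distinct = 406 − 110 = 296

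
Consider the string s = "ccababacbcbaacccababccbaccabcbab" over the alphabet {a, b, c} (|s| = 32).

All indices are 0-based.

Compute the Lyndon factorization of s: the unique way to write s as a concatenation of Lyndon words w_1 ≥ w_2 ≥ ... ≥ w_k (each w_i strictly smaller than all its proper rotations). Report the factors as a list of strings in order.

["c", "c", "ababacbcb", "aacccababccbaccabcbab"]

emit factor 1: 'c' (i=0, period=1)
emit factor 2: 'c' (i=1, period=1)
emit factor 3: 'ababacbcb' (i=2, period=9)
emit factor 4: 'aacccababccbaccabcbab' (i=11, period=21)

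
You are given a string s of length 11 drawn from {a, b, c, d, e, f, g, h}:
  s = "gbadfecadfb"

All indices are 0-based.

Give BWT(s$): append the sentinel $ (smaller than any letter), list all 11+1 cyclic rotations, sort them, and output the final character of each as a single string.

rank  rotation      last
    0  $gbadfecadfb  b
    1  adfb$gbadfec  c
    2  adfecadfb$gb  b
    3  b$gbadfecadf  f
    4  badfecadfb$g  g
    5  cadfb$gbadfe  e
    6  dfb$gbadfeca  a
    7  dfecadfb$gba  a
    8  ecadfb$gbadf  f
    9  fb$gbadfecad  d
   10  fecadfb$gbad  d
   11  gbadfecadfb$  $

bcbfgeaafdd$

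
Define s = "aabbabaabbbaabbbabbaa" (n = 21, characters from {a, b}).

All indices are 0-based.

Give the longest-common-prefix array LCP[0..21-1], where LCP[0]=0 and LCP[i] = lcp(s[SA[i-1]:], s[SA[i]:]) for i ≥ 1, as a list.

sorted suffixes:
  #0 SA[0]=20  'a'
  #1 SA[1]=19  'aa'
  #2 SA[2]=0  'aabbabaabbbaabbbabbaa'
  #3 SA[3]=6  'aabbbaabbbabbaa'
  #4 SA[4]=11  'aabbbabbaa'
  #5 SA[5]=4  'abaabbbaabbbabbaa'
  #6 SA[6]=16  'abbaa'
  #7 SA[7]=1  'abbabaabbbaabbbabbaa'
  #8 SA[8]=7  'abbbaabbbabbaa'
  #9 SA[9]=12  'abbbabbaa'
  #10 SA[10]=18  'baa'
  #11 SA[11]=5  'baabbbaabbbabbaa'
  #12 SA[12]=10  'baabbbabbaa'
  #13 SA[13]=3  'babaabbbaabbbabbaa'
  #14 SA[14]=15  'babbaa'
  #15 SA[15]=17  'bbaa'
  #16 SA[16]=9  'bbaabbbabbaa'
  #17 SA[17]=2  'bbabaabbbaabbbabbaa'
  #18 SA[18]=14  'bbabbaa'
  #19 SA[19]=8  'bbbaabbbabbaa'
  #20 SA[20]=13  'bbbabbaa'

SA = [20, 19, 0, 6, 11, 4, 16, 1, 7, 12, 18, 5, 10, 3, 15, 17, 9, 2, 14, 8, 13]
[i] adj suffixes → lcp
  [1] 20/19 → 1 ('a')
  [2] 19/0 → 2 ('aa')
  [3] 0/6 → 4 ('aabb')
  [4] 6/11 → 6 ('aabbba')
  [5] 11/4 → 1 ('a')
  [6] 4/16 → 2 ('ab')
  [7] 16/1 → 4 ('abba')
  [8] 1/7 → 3 ('abb')
  [9] 7/12 → 5 ('abbba')
  [10] 12/18 → 0 ('')
  [11] 18/5 → 3 ('baa')
  [12] 5/10 → 7 ('baabbba')
  [13] 10/3 → 2 ('ba')
  [14] 3/15 → 3 ('bab')
  [15] 15/17 → 1 ('b')
  [16] 17/9 → 4 ('bbaa')
  [17] 9/2 → 3 ('bba')
  [18] 2/14 → 4 ('bbab')
  [19] 14/8 → 2 ('bb')
  [20] 8/13 → 4 ('bbba')

[0, 1, 2, 4, 6, 1, 2, 4, 3, 5, 0, 3, 7, 2, 3, 1, 4, 3, 4, 2, 4]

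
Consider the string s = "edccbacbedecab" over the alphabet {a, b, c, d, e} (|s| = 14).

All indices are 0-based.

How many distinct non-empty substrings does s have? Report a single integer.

rank→(start, suffix):
  0 → (12, 'ab')
  1 → (5, 'acbedecab')
  2 → (13, 'b')
  3 → (4, 'bacbedecab')
  4 → (7, 'bedecab')
  5 → (11, 'cab')
  6 → (3, 'cbacbedecab')
  7 → (6, 'cbedecab')
  8 → (2, 'ccbacbedecab')
  9 → (1, 'dccbacbedecab')
  10 → (9, 'decab')
  11 → (10, 'ecab')
  12 → (0, 'edccbacbedecab')
  13 → (8, 'edecab')

SA = [12, 5, 13, 4, 7, 11, 3, 6, 2, 1, 9, 10, 0, 8]
[i] adj suffixes → lcp
  [1] 12/5 → 1 ('a')
  [2] 5/13 → 0 ('')
  [3] 13/4 → 1 ('b')
  [4] 4/7 → 1 ('b')
  [5] 7/11 → 0 ('')
  [6] 11/3 → 1 ('c')
  [7] 3/6 → 2 ('cb')
  [8] 6/2 → 1 ('c')
  [9] 2/1 → 0 ('')
  [10] 1/9 → 1 ('d')
  [11] 9/10 → 0 ('')
  [12] 10/0 → 1 ('e')
  [13] 0/8 → 2 ('ed')

n(n+1)/2 = 14·15/2 = 105
Σ LCP = 0 + 1 + 0 + 1 + 1 + 0 + 1 + 2 + 1 + 0 + 1 + 0 + 1 + 2 = 11
distinct = 105 − 11 = 94

94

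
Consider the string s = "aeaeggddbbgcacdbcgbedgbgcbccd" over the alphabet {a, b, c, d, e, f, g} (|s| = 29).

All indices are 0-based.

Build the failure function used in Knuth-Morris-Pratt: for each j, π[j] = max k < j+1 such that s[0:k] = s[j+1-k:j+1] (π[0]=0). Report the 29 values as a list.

[0, 0, 1, 2, 0, 0, 0, 0, 0, 0, 0, 0, 1, 0, 0, 0, 0, 0, 0, 0, 0, 0, 0, 0, 0, 0, 0, 0, 0]

π[0] = 0
j=1 s[j]='e': π[1]=0 (border '')
j=2 s[j]='a': π[2]=1 (border 'a')
j=3 s[j]='e': π[3]=2 (border 'ae')
j=4 s[j]='g': k: 2→0; π[4]=0 (border '')
j=5 s[j]='g': π[5]=0 (border '')
j=6 s[j]='d': π[6]=0 (border '')
j=7 s[j]='d': π[7]=0 (border '')
j=8 s[j]='b': π[8]=0 (border '')
j=9 s[j]='b': π[9]=0 (border '')
j=10 s[j]='g': π[10]=0 (border '')
j=11 s[j]='c': π[11]=0 (border '')
j=12 s[j]='a': π[12]=1 (border 'a')
j=13 s[j]='c': k: 1→0; π[13]=0 (border '')
j=14 s[j]='d': π[14]=0 (border '')
j=15 s[j]='b': π[15]=0 (border '')
j=16 s[j]='c': π[16]=0 (border '')
j=17 s[j]='g': π[17]=0 (border '')
j=18 s[j]='b': π[18]=0 (border '')
j=19 s[j]='e': π[19]=0 (border '')
j=20 s[j]='d': π[20]=0 (border '')
j=21 s[j]='g': π[21]=0 (border '')
j=22 s[j]='b': π[22]=0 (border '')
j=23 s[j]='g': π[23]=0 (border '')
j=24 s[j]='c': π[24]=0 (border '')
j=25 s[j]='b': π[25]=0 (border '')
j=26 s[j]='c': π[26]=0 (border '')
j=27 s[j]='c': π[27]=0 (border '')
j=28 s[j]='d': π[28]=0 (border '')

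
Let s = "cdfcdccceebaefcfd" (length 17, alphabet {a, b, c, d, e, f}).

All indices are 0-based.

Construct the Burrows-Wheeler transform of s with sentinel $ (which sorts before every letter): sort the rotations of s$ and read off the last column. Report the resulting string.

rank  rotation            last
    0  $cdfcdccceebaefcfd  d
    1  aefcfd$cdfcdccceeb  b
    2  baefcfd$cdfcdcccee  e
    3  ccceebaefcfd$cdfcd  d
    4  cceebaefcfd$cdfcdc  c
    5  cdccceebaefcfd$cdf  f
    6  cdfcdccceebaefcfd$  $
    7  ceebaefcfd$cdfcdcc  c
    8  cfd$cdfcdccceebaef  f
    9  d$cdfcdccceebaefcf  f
   10  dccceebaefcfd$cdfc  c
   11  dfcdccceebaefcfd$c  c
   12  ebaefcfd$cdfcdccce  e
   13  eebaefcfd$cdfcdccc  c
   14  efcfd$cdfcdccceeba  a
   15  fcdccceebaefcfd$cd  d
   16  fcfd$cdfcdccceebae  e
   17  fd$cdfcdccceebaefc  c

dbedcf$cffccecadec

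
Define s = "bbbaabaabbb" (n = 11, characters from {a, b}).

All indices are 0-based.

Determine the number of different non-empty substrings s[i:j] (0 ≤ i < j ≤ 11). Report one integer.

47

rank | idx | suffix
   0 |   3 | aabaabbb
   1 |   6 | aabbb
   2 |   4 | abaabbb
   3 |   7 | abbb
   4 |  10 | b
   5 |   2 | baabaabbb
   6 |   5 | baabbb
   7 |   9 | bb
   8 |   1 | bbaabaabbb
   9 |   8 | bbb
  10 |   0 | bbbaabaabbb

SA = [3, 6, 4, 7, 10, 2, 5, 9, 1, 8, 0]
i: (SA[i-1],SA[i]) lcp shared
  1: (3,6) 3 'aab'
  2: (6,4) 1 'a'
  3: (4,7) 2 'ab'
  4: (7,10) 0 ''
  5: (10,2) 1 'b'
  6: (2,5) 4 'baab'
  7: (5,9) 1 'b'
  8: (9,1) 2 'bb'
  9: (1,8) 2 'bb'
  10: (8,0) 3 'bbb'

n(n+1)/2 = 11·12/2 = 66
Σ LCP = 0 + 3 + 1 + 2 + 0 + 1 + 4 + 1 + 2 + 2 + 3 = 19
distinct = 66 − 19 = 47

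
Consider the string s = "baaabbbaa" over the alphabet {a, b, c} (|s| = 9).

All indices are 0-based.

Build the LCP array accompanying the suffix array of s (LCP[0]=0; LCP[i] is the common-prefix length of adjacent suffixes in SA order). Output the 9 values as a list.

[0, 1, 2, 2, 1, 0, 3, 1, 2]

rank→(start, suffix):
  0 → (8, 'a')
  1 → (7, 'aa')
  2 → (1, 'aaabbbaa')
  3 → (2, 'aabbbaa')
  4 → (3, 'abbbaa')
  5 → (6, 'baa')
  6 → (0, 'baaabbbaa')
  7 → (5, 'bbaa')
  8 → (4, 'bbbaa')

SA = [8, 7, 1, 2, 3, 6, 0, 5, 4]
rank  pair      lcp
   1  s[8:],s[7:]  1  'a'
   2  s[7:],s[1:]  2  'aa'
   3  s[1:],s[2:]  2  'aa'
   4  s[2:],s[3:]  1  'a'
   5  s[3:],s[6:]  0  ''
   6  s[6:],s[0:]  3  'baa'
   7  s[0:],s[5:]  1  'b'
   8  s[5:],s[4:]  2  'bb'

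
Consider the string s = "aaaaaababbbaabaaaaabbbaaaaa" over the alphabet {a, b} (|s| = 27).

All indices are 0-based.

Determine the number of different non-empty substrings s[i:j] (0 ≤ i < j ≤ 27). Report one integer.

292

rank | idx | suffix
   0 |  26 | a
   1 |  25 | aa
   2 |  24 | aaa
   3 |  23 | aaaa
   4 |  22 | aaaaa
   5 |   0 | aaaaaababbbaabaaaaabbbaaaaa
   6 |   1 | aaaaababbbaabaaaaabbbaaaaa
   7 |  14 | aaaaabbbaaaaa
   8 |   2 | aaaababbbaabaaaaabbbaaaaa
   9 |  15 | aaaabbbaaaaa
  10 |   3 | aaababbbaabaaaaabbbaaaaa
  11 |  16 | aaabbbaaaaa
  12 |  11 | aabaaaaabbbaaaaa
  13 |   4 | aababbbaabaaaaabbbaaaaa
  14 |  17 | aabbbaaaaa
  15 |  12 | abaaaaabbbaaaaa
  16 |   5 | ababbbaabaaaaabbbaaaaa
  17 |  18 | abbbaaaaa
  18 |   7 | abbbaabaaaaabbbaaaaa
  19 |  21 | baaaaa
  20 |  13 | baaaaabbbaaaaa
  21 |  10 | baabaaaaabbbaaaaa
  22 |   6 | babbbaabaaaaabbbaaaaa
  23 |  20 | bbaaaaa
  24 |   9 | bbaabaaaaabbbaaaaa
  25 |  19 | bbbaaaaa
  26 |   8 | bbbaabaaaaabbbaaaaa

SA = [26, 25, 24, 23, 22, 0, 1, 14, 2, 15, 3, 16, 11, 4, 17, 12, 5, 18, 7, 21, 13, 10, 6, 20, 9, 19, 8]
i: (SA[i-1],SA[i]) lcp shared
  1: (26,25) 1 'a'
  2: (25,24) 2 'aa'
  3: (24,23) 3 'aaa'
  4: (23,22) 4 'aaaa'
  5: (22,0) 5 'aaaaa'
  6: (0,1) 5 'aaaaa'
  7: (1,14) 6 'aaaaab'
  8: (14,2) 4 'aaaa'
  9: (2,15) 5 'aaaab'
  10: (15,3) 3 'aaa'
  11: (3,16) 4 'aaab'
  12: (16,11) 2 'aa'
  13: (11,4) 4 'aaba'
  14: (4,17) 3 'aab'
  15: (17,12) 1 'a'
  16: (12,5) 3 'aba'
  17: (5,18) 2 'ab'
  18: (18,7) 6 'abbbaa'
  19: (7,21) 0 ''
  20: (21,13) 6 'baaaaa'
  21: (13,10) 3 'baa'
  22: (10,6) 2 'ba'
  23: (6,20) 1 'b'
  24: (20,9) 4 'bbaa'
  25: (9,19) 2 'bb'
  26: (19,8) 5 'bbbaa'

n(n+1)/2 = 27·28/2 = 378
Σ LCP = 0 + 1 + 2 + 3 + 4 + 5 + 5 + 6 + 4 + 5 + 3 + 4 + 2 + 4 + 3 + 1 + 3 + 2 + 6 + 0 + 6 + 3 + 2 + 1 + 4 + 2 + 5 = 86
distinct = 378 − 86 = 292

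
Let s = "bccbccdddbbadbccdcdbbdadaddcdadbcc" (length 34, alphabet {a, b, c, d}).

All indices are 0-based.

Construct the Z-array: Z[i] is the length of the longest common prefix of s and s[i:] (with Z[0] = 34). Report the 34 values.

[34, 0, 0, 3, 0, 0, 0, 0, 0, 1, 1, 0, 0, 3, 0, 0, 0, 0, 0, 1, 1, 0, 0, 0, 0, 0, 0, 0, 0, 0, 0, 3, 0, 0]

Z[0]=34
i=1: fresh scan; Z[1]=0
i=2: fresh scan; Z[2]=0
i=3: fresh scan; Z[3]=3 extend→box=[3,6)
i=4: min(r-i=2, Z[1]=0)=0; Z[4]=0
i=5: min(r-i=1, Z[2]=0)=0; Z[5]=0
i=6: fresh scan; Z[6]=0
i=7: fresh scan; Z[7]=0
i=8: fresh scan; Z[8]=0
i=9: fresh scan; Z[9]=1 extend→box=[9,10)
i=10: fresh scan; Z[10]=1 extend→box=[10,11)
i=11: fresh scan; Z[11]=0
i=12: fresh scan; Z[12]=0
i=13: fresh scan; Z[13]=3 extend→box=[13,16)
i=14: min(r-i=2, Z[1]=0)=0; Z[14]=0
i=15: min(r-i=1, Z[2]=0)=0; Z[15]=0
i=16: fresh scan; Z[16]=0
i=17: fresh scan; Z[17]=0
i=18: fresh scan; Z[18]=0
i=19: fresh scan; Z[19]=1 extend→box=[19,20)
i=20: fresh scan; Z[20]=1 extend→box=[20,21)
i=21: fresh scan; Z[21]=0
i=22: fresh scan; Z[22]=0
i=23: fresh scan; Z[23]=0
i=24: fresh scan; Z[24]=0
i=25: fresh scan; Z[25]=0
i=26: fresh scan; Z[26]=0
i=27: fresh scan; Z[27]=0
i=28: fresh scan; Z[28]=0
i=29: fresh scan; Z[29]=0
i=30: fresh scan; Z[30]=0
i=31: fresh scan; Z[31]=3 extend→box=[31,34)
i=32: min(r-i=2, Z[1]=0)=0; Z[32]=0
i=33: min(r-i=1, Z[2]=0)=0; Z[33]=0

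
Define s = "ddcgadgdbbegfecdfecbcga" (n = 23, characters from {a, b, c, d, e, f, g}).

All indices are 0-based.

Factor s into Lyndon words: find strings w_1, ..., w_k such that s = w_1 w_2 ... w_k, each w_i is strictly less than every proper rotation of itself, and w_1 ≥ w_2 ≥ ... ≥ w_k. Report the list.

["d", "d", "cg", "adgdbbegfecdfecbcg", "a"]

emit factor 1: 'd' (i=0, period=1)
emit factor 2: 'd' (i=1, period=1)
emit factor 3: 'cg' (i=2, period=2)
emit factor 4: 'adgdbbegfecdfecbcg' (i=4, period=18)
emit factor 5: 'a' (i=22, period=1)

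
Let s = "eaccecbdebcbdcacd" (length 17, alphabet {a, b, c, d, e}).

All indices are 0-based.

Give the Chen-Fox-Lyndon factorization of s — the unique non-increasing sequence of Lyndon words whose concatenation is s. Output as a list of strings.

["e", "accecbdebcbdcacd"]

emit factor 1: 'e' (i=0, period=1)
emit factor 2: 'accecbdebcbdcacd' (i=1, period=16)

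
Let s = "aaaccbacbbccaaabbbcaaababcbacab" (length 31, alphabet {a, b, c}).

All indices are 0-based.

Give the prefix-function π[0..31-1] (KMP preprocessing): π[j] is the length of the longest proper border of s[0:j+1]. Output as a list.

[0, 1, 2, 0, 0, 0, 1, 0, 0, 0, 0, 0, 1, 2, 3, 0, 0, 0, 0, 1, 2, 3, 0, 1, 0, 0, 0, 1, 0, 1, 0]

π[0] = 0
j=1 s[j]='a': π[1]=1 (border 'a')
j=2 s[j]='a': π[2]=2 (border 'aa')
j=3 s[j]='c': k: 2→1→0; π[3]=0 (border '')
j=4 s[j]='c': π[4]=0 (border '')
j=5 s[j]='b': π[5]=0 (border '')
j=6 s[j]='a': π[6]=1 (border 'a')
j=7 s[j]='c': k: 1→0; π[7]=0 (border '')
j=8 s[j]='b': π[8]=0 (border '')
j=9 s[j]='b': π[9]=0 (border '')
j=10 s[j]='c': π[10]=0 (border '')
j=11 s[j]='c': π[11]=0 (border '')
j=12 s[j]='a': π[12]=1 (border 'a')
j=13 s[j]='a': π[13]=2 (border 'aa')
j=14 s[j]='a': π[14]=3 (border 'aaa')
j=15 s[j]='b': k: 3→2→1→0; π[15]=0 (border '')
j=16 s[j]='b': π[16]=0 (border '')
j=17 s[j]='b': π[17]=0 (border '')
j=18 s[j]='c': π[18]=0 (border '')
j=19 s[j]='a': π[19]=1 (border 'a')
j=20 s[j]='a': π[20]=2 (border 'aa')
j=21 s[j]='a': π[21]=3 (border 'aaa')
j=22 s[j]='b': k: 3→2→1→0; π[22]=0 (border '')
j=23 s[j]='a': π[23]=1 (border 'a')
j=24 s[j]='b': k: 1→0; π[24]=0 (border '')
j=25 s[j]='c': π[25]=0 (border '')
j=26 s[j]='b': π[26]=0 (border '')
j=27 s[j]='a': π[27]=1 (border 'a')
j=28 s[j]='c': k: 1→0; π[28]=0 (border '')
j=29 s[j]='a': π[29]=1 (border 'a')
j=30 s[j]='b': k: 1→0; π[30]=0 (border '')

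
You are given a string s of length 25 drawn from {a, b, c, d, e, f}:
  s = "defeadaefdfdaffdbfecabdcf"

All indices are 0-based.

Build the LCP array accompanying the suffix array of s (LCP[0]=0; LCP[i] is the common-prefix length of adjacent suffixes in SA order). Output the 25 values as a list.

sorted suffixes:
  #0 SA[0]=20  'abdcf'
  #1 SA[1]=4  'adaefdfdaffdbfecabdcf'
  #2 SA[2]=6  'aefdfdaffdbfecabdcf'
  #3 SA[3]=12  'affdbfecabdcf'
  #4 SA[4]=21  'bdcf'
  #5 SA[5]=16  'bfecabdcf'
  #6 SA[6]=19  'cabdcf'
  #7 SA[7]=23  'cf'
  #8 SA[8]=5  'daefdfdaffdbfecabdcf'
  #9 SA[9]=11  'daffdbfecabdcf'
  #10 SA[10]=15  'dbfecabdcf'
  #11 SA[11]=22  'dcf'
  #12 SA[12]=0  'defeadaefdfdaffdbfecabdcf'
  #13 SA[13]=9  'dfdaffdbfecabdcf'
  #14 SA[14]=3  'eadaefdfdaffdbfecabdcf'
  #15 SA[15]=18  'ecabdcf'
  #16 SA[16]=7  'efdfdaffdbfecabdcf'
  #17 SA[17]=1  'efeadaefdfdaffdbfecabdcf'
  #18 SA[18]=24  'f'
  #19 SA[19]=10  'fdaffdbfecabdcf'
  #20 SA[20]=14  'fdbfecabdcf'
  #21 SA[21]=8  'fdfdaffdbfecabdcf'
  #22 SA[22]=2  'feadaefdfdaffdbfecabdcf'
  #23 SA[23]=17  'fecabdcf'
  #24 SA[24]=13  'ffdbfecabdcf'

SA = [20, 4, 6, 12, 21, 16, 19, 23, 5, 11, 15, 22, 0, 9, 3, 18, 7, 1, 24, 10, 14, 8, 2, 17, 13]
[i] adj suffixes → lcp
  [1] 20/4 → 1 ('a')
  [2] 4/6 → 1 ('a')
  [3] 6/12 → 1 ('a')
  [4] 12/21 → 0 ('')
  [5] 21/16 → 1 ('b')
  [6] 16/19 → 0 ('')
  [7] 19/23 → 1 ('c')
  [8] 23/5 → 0 ('')
  [9] 5/11 → 2 ('da')
  [10] 11/15 → 1 ('d')
  [11] 15/22 → 1 ('d')
  [12] 22/0 → 1 ('d')
  [13] 0/9 → 1 ('d')
  [14] 9/3 → 0 ('')
  [15] 3/18 → 1 ('e')
  [16] 18/7 → 1 ('e')
  [17] 7/1 → 2 ('ef')
  [18] 1/24 → 0 ('')
  [19] 24/10 → 1 ('f')
  [20] 10/14 → 2 ('fd')
  [21] 14/8 → 2 ('fd')
  [22] 8/2 → 1 ('f')
  [23] 2/17 → 2 ('fe')
  [24] 17/13 → 1 ('f')

[0, 1, 1, 1, 0, 1, 0, 1, 0, 2, 1, 1, 1, 1, 0, 1, 1, 2, 0, 1, 2, 2, 1, 2, 1]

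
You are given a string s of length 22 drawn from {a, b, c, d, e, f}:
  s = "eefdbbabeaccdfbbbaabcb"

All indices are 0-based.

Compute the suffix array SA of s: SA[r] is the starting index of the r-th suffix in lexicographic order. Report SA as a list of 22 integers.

rank | idx | suffix
   0 |  17 | aabcb
   1 |  18 | abcb
   2 |   6 | abeaccdfbbbaabcb
   3 |   9 | accdfbbbaabcb
   4 |  21 | b
   5 |  16 | baabcb
   6 |   5 | babeaccdfbbbaabcb
   7 |  15 | bbaabcb
   8 |   4 | bbabeaccdfbbbaabcb
   9 |  14 | bbbaabcb
  10 |  19 | bcb
  11 |   7 | beaccdfbbbaabcb
  12 |  20 | cb
  13 |  10 | ccdfbbbaabcb
  14 |  11 | cdfbbbaabcb
  15 |   3 | dbbabeaccdfbbbaabcb
  16 |  12 | dfbbbaabcb
  17 |   8 | eaccdfbbbaabcb
  18 |   0 | eefdbbabeaccdfbbbaabcb
  19 |   1 | efdbbabeaccdfbbbaabcb
  20 |  13 | fbbbaabcb
  21 |   2 | fdbbabeaccdfbbbaabcb

[17, 18, 6, 9, 21, 16, 5, 15, 4, 14, 19, 7, 20, 10, 11, 3, 12, 8, 0, 1, 13, 2]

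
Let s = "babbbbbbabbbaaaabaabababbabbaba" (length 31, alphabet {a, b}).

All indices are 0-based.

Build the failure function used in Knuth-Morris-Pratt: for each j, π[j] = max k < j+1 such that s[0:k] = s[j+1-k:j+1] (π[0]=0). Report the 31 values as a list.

[0, 0, 1, 1, 1, 1, 1, 1, 2, 3, 4, 5, 2, 0, 0, 0, 1, 2, 0, 1, 2, 3, 2, 3, 4, 2, 3, 4, 2, 3, 2]

π[0] = 0
j=1 s[j]='a': π[1]=0 (border '')
j=2 s[j]='b': π[2]=1 (border 'b')
j=3 s[j]='b': k: 1→0; π[3]=1 (border 'b')
j=4 s[j]='b': k: 1→0; π[4]=1 (border 'b')
j=5 s[j]='b': k: 1→0; π[5]=1 (border 'b')
j=6 s[j]='b': k: 1→0; π[6]=1 (border 'b')
j=7 s[j]='b': k: 1→0; π[7]=1 (border 'b')
j=8 s[j]='a': π[8]=2 (border 'ba')
j=9 s[j]='b': π[9]=3 (border 'bab')
j=10 s[j]='b': π[10]=4 (border 'babb')
j=11 s[j]='b': π[11]=5 (border 'babbb')
j=12 s[j]='a': k: 5→1; π[12]=2 (border 'ba')
j=13 s[j]='a': k: 2→0; π[13]=0 (border '')
j=14 s[j]='a': π[14]=0 (border '')
j=15 s[j]='a': π[15]=0 (border '')
j=16 s[j]='b': π[16]=1 (border 'b')
j=17 s[j]='a': π[17]=2 (border 'ba')
j=18 s[j]='a': k: 2→0; π[18]=0 (border '')
j=19 s[j]='b': π[19]=1 (border 'b')
j=20 s[j]='a': π[20]=2 (border 'ba')
j=21 s[j]='b': π[21]=3 (border 'bab')
j=22 s[j]='a': k: 3→1; π[22]=2 (border 'ba')
j=23 s[j]='b': π[23]=3 (border 'bab')
j=24 s[j]='b': π[24]=4 (border 'babb')
j=25 s[j]='a': k: 4→1; π[25]=2 (border 'ba')
j=26 s[j]='b': π[26]=3 (border 'bab')
j=27 s[j]='b': π[27]=4 (border 'babb')
j=28 s[j]='a': k: 4→1; π[28]=2 (border 'ba')
j=29 s[j]='b': π[29]=3 (border 'bab')
j=30 s[j]='a': k: 3→1; π[30]=2 (border 'ba')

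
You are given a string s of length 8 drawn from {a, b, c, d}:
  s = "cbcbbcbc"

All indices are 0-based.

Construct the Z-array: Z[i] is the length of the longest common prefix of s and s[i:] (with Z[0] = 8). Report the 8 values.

[8, 0, 2, 0, 0, 3, 0, 1]

Z[0]=8
i=1: outside box; Z[1]=0
i=2: outside box; Z[2]=2 grow→box=[2,4)
i=3: min(r-i=1, Z[1]=0)=0; Z[3]=0
i=4: outside box; Z[4]=0
i=5: outside box; Z[5]=3 grow→box=[5,8)
i=6: min(r-i=2, Z[1]=0)=0; Z[6]=0
i=7: min(r-i=1, Z[2]=2)=1; Z[7]=1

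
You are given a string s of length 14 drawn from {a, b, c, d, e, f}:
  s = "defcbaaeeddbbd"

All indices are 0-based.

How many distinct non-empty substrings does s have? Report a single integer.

97

rank | idx | suffix
   0 |   5 | aaeeddbbd
   1 |   6 | aeeddbbd
   2 |   4 | baaeeddbbd
   3 |  11 | bbd
   4 |  12 | bd
   5 |   3 | cbaaeeddbbd
   6 |  13 | d
   7 |  10 | dbbd
   8 |   9 | ddbbd
   9 |   0 | defcbaaeeddbbd
  10 |   8 | eddbbd
  11 |   7 | eeddbbd
  12 |   1 | efcbaaeeddbbd
  13 |   2 | fcbaaeeddbbd

SA = [5, 6, 4, 11, 12, 3, 13, 10, 9, 0, 8, 7, 1, 2]
rank  pair      lcp
   1  s[5:],s[6:]  1  'a'
   2  s[6:],s[4:]  0  ''
   3  s[4:],s[11:]  1  'b'
   4  s[11:],s[12:]  1  'b'
   5  s[12:],s[3:]  0  ''
   6  s[3:],s[13:]  0  ''
   7  s[13:],s[10:]  1  'd'
   8  s[10:],s[9:]  1  'd'
   9  s[9:],s[0:]  1  'd'
  10  s[0:],s[8:]  0  ''
  11  s[8:],s[7:]  1  'e'
  12  s[7:],s[1:]  1  'e'
  13  s[1:],s[2:]  0  ''

n(n+1)/2 = 14·15/2 = 105
Σ LCP = 0 + 1 + 0 + 1 + 1 + 0 + 0 + 1 + 1 + 1 + 0 + 1 + 1 + 0 = 8
distinct = 105 − 8 = 97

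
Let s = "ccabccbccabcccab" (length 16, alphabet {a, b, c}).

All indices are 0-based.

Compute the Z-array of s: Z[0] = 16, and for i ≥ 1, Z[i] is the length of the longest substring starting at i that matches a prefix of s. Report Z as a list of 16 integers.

Z[0]=16
i=1: i≥r, start 0; Z[1]=1 extend→box=[1,2)
i=2: i≥r, start 0; Z[2]=0
i=3: i≥r, start 0; Z[3]=0
i=4: i≥r, start 0; Z[4]=2 extend→box=[4,6)
i=5: min(r-i=1, Z[1]=1)=1; Z[5]=1
i=6: i≥r, start 0; Z[6]=0
i=7: i≥r, start 0; Z[7]=6 extend→box=[7,13)
i=8: min(r-i=5, Z[1]=1)=1; Z[8]=1
i=9: min(r-i=4, Z[2]=0)=0; Z[9]=0
i=10: min(r-i=3, Z[3]=0)=0; Z[10]=0
i=11: min(r-i=2, Z[4]=2)=2; Z[11]=2
i=12: min(r-i=1, Z[5]=1)=1; Z[12]=4 extend→box=[12,16)
i=13: min(r-i=3, Z[1]=1)=1; Z[13]=1
i=14: min(r-i=2, Z[2]=0)=0; Z[14]=0
i=15: min(r-i=1, Z[3]=0)=0; Z[15]=0

[16, 1, 0, 0, 2, 1, 0, 6, 1, 0, 0, 2, 4, 1, 0, 0]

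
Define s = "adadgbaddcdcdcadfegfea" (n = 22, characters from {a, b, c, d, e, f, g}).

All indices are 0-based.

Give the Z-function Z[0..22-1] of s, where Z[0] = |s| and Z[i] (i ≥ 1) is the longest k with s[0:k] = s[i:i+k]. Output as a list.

Z[0]=22
i=1: outside box; Z[1]=0
i=2: outside box; Z[2]=2 extend→box=[2,4)
i=3: min(r-i=1, Z[1]=0)=0; Z[3]=0
i=4: outside box; Z[4]=0
i=5: outside box; Z[5]=0
i=6: outside box; Z[6]=2 extend→box=[6,8)
i=7: min(r-i=1, Z[1]=0)=0; Z[7]=0
i=8: outside box; Z[8]=0
i=9: outside box; Z[9]=0
i=10: outside box; Z[10]=0
i=11: outside box; Z[11]=0
i=12: outside box; Z[12]=0
i=13: outside box; Z[13]=0
i=14: outside box; Z[14]=2 extend→box=[14,16)
i=15: min(r-i=1, Z[1]=0)=0; Z[15]=0
i=16: outside box; Z[16]=0
i=17: outside box; Z[17]=0
i=18: outside box; Z[18]=0
i=19: outside box; Z[19]=0
i=20: outside box; Z[20]=0
i=21: outside box; Z[21]=1 extend→box=[21,22)

[22, 0, 2, 0, 0, 0, 2, 0, 0, 0, 0, 0, 0, 0, 2, 0, 0, 0, 0, 0, 0, 1]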